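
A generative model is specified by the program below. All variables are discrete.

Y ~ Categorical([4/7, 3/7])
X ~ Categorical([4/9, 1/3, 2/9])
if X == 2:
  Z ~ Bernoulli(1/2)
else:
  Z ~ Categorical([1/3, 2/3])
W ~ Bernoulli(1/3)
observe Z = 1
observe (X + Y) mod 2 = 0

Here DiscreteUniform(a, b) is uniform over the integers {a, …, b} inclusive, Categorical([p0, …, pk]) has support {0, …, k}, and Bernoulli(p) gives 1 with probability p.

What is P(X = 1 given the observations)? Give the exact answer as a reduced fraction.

Enumerate traces; 6 have nonzero weight after conditioning:
  (Y=0, X=0, Z=1, W=0) weight 64/567
  (Y=0, X=0, Z=1, W=1) weight 32/567
  (Y=0, X=2, Z=1, W=0) weight 8/189
  (Y=0, X=2, Z=1, W=1) weight 4/189
  (Y=1, X=1, Z=1, W=0) weight 4/63
  (Y=1, X=1, Z=1, W=1) weight 2/63
Group by X:
  weight(X=0) = 32/189
  weight(X=1) = 2/21
  weight(X=2) = 4/63
Total weight = 32/189 + 2/21 + 4/63 = 62/189
P(X=0 | obs) = 32/189 / 62/189 = 16/31
P(X=1 | obs) = 2/21 / 62/189 = 9/31
P(X=2 | obs) = 4/63 / 62/189 = 6/31

P(X = 1 | obs) = 9/31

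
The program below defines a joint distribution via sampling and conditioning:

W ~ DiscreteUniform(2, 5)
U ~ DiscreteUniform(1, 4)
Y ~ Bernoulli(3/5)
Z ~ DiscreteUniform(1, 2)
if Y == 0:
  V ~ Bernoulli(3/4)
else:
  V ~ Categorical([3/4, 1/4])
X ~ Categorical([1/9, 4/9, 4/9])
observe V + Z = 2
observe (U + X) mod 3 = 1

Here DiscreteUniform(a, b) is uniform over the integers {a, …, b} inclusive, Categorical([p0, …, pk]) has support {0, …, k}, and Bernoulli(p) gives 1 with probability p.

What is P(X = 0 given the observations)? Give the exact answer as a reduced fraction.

Enumerate traces; 64 have nonzero weight after conditioning:
  (W=2, U=1, Y=0, Z=1, V=1, X=0) weight 1/960
  (W=2, U=1, Y=0, Z=2, V=0, X=0) weight 1/2880
  (W=2, U=1, Y=1, Z=1, V=1, X=0) weight 1/1920
  (W=2, U=1, Y=1, Z=2, V=0, X=0) weight 1/640
  (W=2, U=2, Y=0, Z=1, V=1, X=2) weight 1/240
  (W=2, U=2, Y=0, Z=2, V=0, X=2) weight 1/720
  (W=2, U=2, Y=1, Z=1, V=1, X=2) weight 1/480
  (W=2, U=2, Y=1, Z=2, V=0, X=2) weight 1/160
  (W=2, U=3, Y=0, Z=1, V=1, X=1) weight 1/240
  … 55 more
Group by X:
  weight(X=0) = 1/36
  weight(X=1) = 1/18
  weight(X=2) = 1/18
Total weight = 1/36 + 1/18 + 1/18 = 5/36
P(X=0 | obs) = 1/36 / 5/36 = 1/5
P(X=1 | obs) = 1/18 / 5/36 = 2/5
P(X=2 | obs) = 1/18 / 5/36 = 2/5

P(X = 0 | obs) = 1/5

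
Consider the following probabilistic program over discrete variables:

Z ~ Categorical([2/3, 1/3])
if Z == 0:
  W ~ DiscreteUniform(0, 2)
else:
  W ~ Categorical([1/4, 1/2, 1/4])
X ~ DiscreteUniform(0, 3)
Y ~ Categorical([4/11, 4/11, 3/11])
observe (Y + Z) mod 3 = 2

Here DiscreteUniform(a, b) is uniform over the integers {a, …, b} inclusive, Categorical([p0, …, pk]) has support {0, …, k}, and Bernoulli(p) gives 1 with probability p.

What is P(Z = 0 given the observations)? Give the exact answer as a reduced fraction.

P(Z = 0 | obs) = 3/5

Enumerate traces; 24 have nonzero weight after conditioning:
  (Z=0, W=0, X=0, Y=2) weight 1/66
  (Z=0, W=0, X=1, Y=2) weight 1/66
  (Z=0, W=0, X=2, Y=2) weight 1/66
  (Z=0, W=0, X=3, Y=2) weight 1/66
  (Z=0, W=1, X=0, Y=2) weight 1/66
  (Z=0, W=1, X=1, Y=2) weight 1/66
  (Z=0, W=1, X=2, Y=2) weight 1/66
  (Z=0, W=1, X=3, Y=2) weight 1/66
  (Z=1, W=0, X=0, Y=1) weight 1/132
  … 15 more
Group by Z:
  weight(Z=0) = 2/11
  weight(Z=1) = 4/33
Total weight = 2/11 + 4/33 = 10/33
P(Z=0 | obs) = 2/11 / 10/33 = 3/5
P(Z=1 | obs) = 4/33 / 10/33 = 2/5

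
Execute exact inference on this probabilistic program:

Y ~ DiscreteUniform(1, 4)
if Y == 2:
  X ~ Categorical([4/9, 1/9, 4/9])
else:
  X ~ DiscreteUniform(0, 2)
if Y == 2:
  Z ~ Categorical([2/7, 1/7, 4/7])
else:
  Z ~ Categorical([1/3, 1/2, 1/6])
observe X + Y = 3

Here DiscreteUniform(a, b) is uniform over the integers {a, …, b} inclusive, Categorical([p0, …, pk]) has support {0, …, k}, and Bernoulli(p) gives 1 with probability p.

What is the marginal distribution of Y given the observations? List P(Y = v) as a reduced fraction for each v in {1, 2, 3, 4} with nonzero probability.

Enumerate traces; 9 have nonzero weight after conditioning:
  (Y=1, X=2, Z=0) weight 1/36
  (Y=1, X=2, Z=1) weight 1/24
  (Y=1, X=2, Z=2) weight 1/72
  (Y=2, X=1, Z=0) weight 1/126
  (Y=2, X=1, Z=1) weight 1/252
  (Y=2, X=1, Z=2) weight 1/63
  (Y=3, X=0, Z=0) weight 1/36
  (Y=3, X=0, Z=1) weight 1/24
  … 1 more
Group by Y:
  weight(Y=1) = 1/12
  weight(Y=2) = 1/36
  weight(Y=3) = 1/12
Total weight = 1/12 + 1/36 + 1/12 = 7/36
P(Y=1 | obs) = 1/12 / 7/36 = 3/7
P(Y=2 | obs) = 1/36 / 7/36 = 1/7
P(Y=3 | obs) = 1/12 / 7/36 = 3/7

P(Y=1) = 3/7, P(Y=2) = 1/7, P(Y=3) = 3/7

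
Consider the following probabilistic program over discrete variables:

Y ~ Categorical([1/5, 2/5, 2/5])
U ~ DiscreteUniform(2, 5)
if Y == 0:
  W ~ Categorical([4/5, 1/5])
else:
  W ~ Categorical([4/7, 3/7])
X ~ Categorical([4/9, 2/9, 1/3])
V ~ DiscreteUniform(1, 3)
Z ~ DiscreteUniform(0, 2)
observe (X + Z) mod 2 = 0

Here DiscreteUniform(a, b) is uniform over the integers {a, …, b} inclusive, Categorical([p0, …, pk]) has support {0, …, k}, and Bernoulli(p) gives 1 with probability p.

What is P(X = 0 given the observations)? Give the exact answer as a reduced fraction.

Enumerate traces; 360 have nonzero weight after conditioning:
  (Y=0, U=2, W=0, X=0, V=1, Z=0) weight 4/2025
  (Y=0, U=2, W=0, X=0, V=1, Z=2) weight 4/2025
  (Y=0, U=2, W=0, X=0, V=2, Z=0) weight 4/2025
  (Y=0, U=2, W=0, X=0, V=2, Z=2) weight 4/2025
  (Y=0, U=2, W=0, X=0, V=3, Z=0) weight 4/2025
  (Y=0, U=2, W=0, X=0, V=3, Z=2) weight 4/2025
  (Y=0, U=2, W=0, X=1, V=1, Z=1) weight 2/2025
  (Y=0, U=2, W=0, X=1, V=2, Z=1) weight 2/2025
  (Y=0, U=2, W=0, X=2, V=1, Z=0) weight 1/675
  … 351 more
Group by X:
  weight(X=0) = 8/27
  weight(X=1) = 2/27
  weight(X=2) = 2/9
Total weight = 8/27 + 2/27 + 2/9 = 16/27
P(X=0 | obs) = 8/27 / 16/27 = 1/2
P(X=1 | obs) = 2/27 / 16/27 = 1/8
P(X=2 | obs) = 2/9 / 16/27 = 3/8

P(X = 0 | obs) = 1/2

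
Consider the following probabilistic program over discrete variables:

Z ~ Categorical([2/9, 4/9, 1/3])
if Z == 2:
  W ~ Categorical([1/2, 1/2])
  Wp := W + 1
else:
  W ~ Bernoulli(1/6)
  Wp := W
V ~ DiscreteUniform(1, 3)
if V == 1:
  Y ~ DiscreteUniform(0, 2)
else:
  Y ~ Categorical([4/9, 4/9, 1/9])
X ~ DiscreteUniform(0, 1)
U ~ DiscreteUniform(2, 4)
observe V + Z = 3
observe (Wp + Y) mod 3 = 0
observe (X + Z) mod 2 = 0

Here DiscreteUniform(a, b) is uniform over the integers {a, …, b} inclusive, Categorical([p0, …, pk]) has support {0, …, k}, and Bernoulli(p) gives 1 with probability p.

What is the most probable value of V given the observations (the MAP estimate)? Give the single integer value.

argmax_v P(V = v | obs) = 2

Enumerate traces; 18 have nonzero weight after conditioning:
  (Z=0, W=0, V=3, Y=0, X=0, U=2) weight 10/2187
  (Z=0, W=0, V=3, Y=0, X=0, U=3) weight 10/2187
  (Z=0, W=0, V=3, Y=0, X=0, U=4) weight 10/2187
  (Z=0, W=1, V=3, Y=2, X=0, U=2) weight 1/4374
  (Z=0, W=1, V=3, Y=2, X=0, U=3) weight 1/4374
  (Z=0, W=1, V=3, Y=2, X=0, U=4) weight 1/4374
  (Z=1, W=0, V=2, Y=0, X=1, U=2) weight 20/2187
  (Z=1, W=0, V=2, Y=0, X=1, U=3) weight 20/2187
  (Z=2, W=0, V=1, Y=2, X=0, U=2) weight 1/324
  … 9 more
Group by V:
  weight(V=1) = 1/54
  weight(V=2) = 7/243
  weight(V=3) = 7/486
Total weight = 1/54 + 7/243 + 7/486 = 5/81
P(V=1 | obs) = 1/54 / 5/81 = 3/10
P(V=2 | obs) = 7/243 / 5/81 = 7/15
P(V=3 | obs) = 7/486 / 5/81 = 7/30
argmax = 2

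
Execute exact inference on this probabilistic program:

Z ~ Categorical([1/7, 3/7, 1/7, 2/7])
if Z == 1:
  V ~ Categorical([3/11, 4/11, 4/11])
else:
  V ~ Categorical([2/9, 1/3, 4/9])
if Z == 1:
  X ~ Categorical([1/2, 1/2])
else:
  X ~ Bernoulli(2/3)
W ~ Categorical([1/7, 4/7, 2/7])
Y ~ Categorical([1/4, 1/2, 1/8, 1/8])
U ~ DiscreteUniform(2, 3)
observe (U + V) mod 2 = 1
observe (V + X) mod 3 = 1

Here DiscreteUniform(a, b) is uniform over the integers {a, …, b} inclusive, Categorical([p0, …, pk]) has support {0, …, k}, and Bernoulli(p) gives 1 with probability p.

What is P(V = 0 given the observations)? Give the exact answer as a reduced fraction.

P(V = 0 | obs) = 85/169

Enumerate traces; 96 have nonzero weight after conditioning:
  (Z=0, V=0, X=1, W=0, Y=0, U=3) weight 1/2646
  (Z=0, V=0, X=1, W=0, Y=1, U=3) weight 1/1323
  (Z=0, V=0, X=1, W=0, Y=2, U=3) weight 1/5292
  (Z=0, V=0, X=1, W=0, Y=3, U=3) weight 1/5292
  (Z=0, V=0, X=1, W=1, Y=0, U=3) weight 2/1323
  (Z=0, V=0, X=1, W=1, Y=1, U=3) weight 4/1323
  (Z=0, V=0, X=1, W=1, Y=2, U=3) weight 1/1323
  (Z=0, V=0, X=1, W=1, Y=3, U=3) weight 1/1323
  (Z=0, V=1, X=0, W=0, Y=0, U=2) weight 1/3528
  … 87 more
Group by V:
  weight(V=0) = 85/1188
  weight(V=1) = 7/99
Total weight = 85/1188 + 7/99 = 169/1188
P(V=0 | obs) = 85/1188 / 169/1188 = 85/169
P(V=1 | obs) = 7/99 / 169/1188 = 84/169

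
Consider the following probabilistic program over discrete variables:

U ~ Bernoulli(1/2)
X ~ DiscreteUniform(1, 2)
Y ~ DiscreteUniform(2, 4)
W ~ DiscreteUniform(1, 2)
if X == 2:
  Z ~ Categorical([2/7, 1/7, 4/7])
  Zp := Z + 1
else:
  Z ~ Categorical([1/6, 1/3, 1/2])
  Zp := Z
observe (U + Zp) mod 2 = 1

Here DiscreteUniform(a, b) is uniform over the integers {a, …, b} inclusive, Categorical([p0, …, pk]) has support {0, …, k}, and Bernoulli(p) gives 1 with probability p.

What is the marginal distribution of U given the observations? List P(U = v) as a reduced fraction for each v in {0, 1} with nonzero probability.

P(U=0) = 25/42, P(U=1) = 17/42

Enumerate traces; 36 have nonzero weight after conditioning:
  (U=0, X=1, Y=2, W=1, Z=1) weight 1/72
  (U=0, X=1, Y=2, W=2, Z=1) weight 1/72
  (U=0, X=1, Y=3, W=1, Z=1) weight 1/72
  (U=0, X=1, Y=3, W=2, Z=1) weight 1/72
  (U=0, X=1, Y=4, W=1, Z=1) weight 1/72
  (U=0, X=1, Y=4, W=2, Z=1) weight 1/72
  (U=0, X=2, Y=2, W=1, Z=0) weight 1/84
  (U=0, X=2, Y=2, W=1, Z=2) weight 1/42
  (U=1, X=1, Y=2, W=1, Z=0) weight 1/144
  … 27 more
Group by U:
  weight(U=0) = 25/84
  weight(U=1) = 17/84
Total weight = 25/84 + 17/84 = 1/2
P(U=0 | obs) = 25/84 / 1/2 = 25/42
P(U=1 | obs) = 17/84 / 1/2 = 17/42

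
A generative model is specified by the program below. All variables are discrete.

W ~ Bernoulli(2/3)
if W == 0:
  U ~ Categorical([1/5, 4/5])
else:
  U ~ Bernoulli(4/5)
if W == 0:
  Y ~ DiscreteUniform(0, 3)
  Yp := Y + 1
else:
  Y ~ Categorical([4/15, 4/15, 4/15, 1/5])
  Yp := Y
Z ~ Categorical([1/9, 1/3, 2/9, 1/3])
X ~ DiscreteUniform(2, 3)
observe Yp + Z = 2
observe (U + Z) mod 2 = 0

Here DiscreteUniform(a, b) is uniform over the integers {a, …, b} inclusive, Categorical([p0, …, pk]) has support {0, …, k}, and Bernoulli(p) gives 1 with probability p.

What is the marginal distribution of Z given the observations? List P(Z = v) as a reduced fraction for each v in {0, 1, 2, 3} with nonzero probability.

Enumerate traces; 10 have nonzero weight after conditioning:
  (W=0, U=0, Y=1, Z=0, X=2) weight 1/1080
  (W=0, U=0, Y=1, Z=0, X=3) weight 1/1080
  (W=0, U=1, Y=0, Z=1, X=2) weight 1/90
  (W=0, U=1, Y=0, Z=1, X=3) weight 1/90
  (W=1, U=0, Y=0, Z=2, X=2) weight 8/2025
  (W=1, U=0, Y=0, Z=2, X=3) weight 8/2025
  (W=1, U=0, Y=2, Z=0, X=2) weight 4/2025
  (W=1, U=0, Y=2, Z=0, X=3) weight 4/2025
  … 2 more
Group by Z:
  weight(Z=0) = 47/8100
  weight(Z=1) = 47/675
  weight(Z=2) = 16/2025
Total weight = 47/8100 + 47/675 + 16/2025 = 1/12
P(Z=0 | obs) = 47/8100 / 1/12 = 47/675
P(Z=1 | obs) = 47/675 / 1/12 = 188/225
P(Z=2 | obs) = 16/2025 / 1/12 = 64/675

P(Z=0) = 47/675, P(Z=1) = 188/225, P(Z=2) = 64/675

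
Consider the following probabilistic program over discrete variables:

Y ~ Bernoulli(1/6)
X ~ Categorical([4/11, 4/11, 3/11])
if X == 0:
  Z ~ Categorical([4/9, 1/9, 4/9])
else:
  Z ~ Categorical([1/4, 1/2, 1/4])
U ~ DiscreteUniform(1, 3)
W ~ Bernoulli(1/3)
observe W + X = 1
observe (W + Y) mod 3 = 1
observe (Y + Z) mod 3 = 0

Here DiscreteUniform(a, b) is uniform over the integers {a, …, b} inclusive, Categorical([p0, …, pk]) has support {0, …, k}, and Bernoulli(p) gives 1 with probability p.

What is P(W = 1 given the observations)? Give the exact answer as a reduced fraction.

Enumerate traces; 6 have nonzero weight after conditioning:
  (Y=0, X=0, Z=0, U=1, W=1) weight 40/2673
  (Y=0, X=0, Z=0, U=2, W=1) weight 40/2673
  (Y=0, X=0, Z=0, U=3, W=1) weight 40/2673
  (Y=1, X=1, Z=2, U=1, W=0) weight 1/297
  (Y=1, X=1, Z=2, U=2, W=0) weight 1/297
  (Y=1, X=1, Z=2, U=3, W=0) weight 1/297
Group by W:
  weight(W=0) = 1/99
  weight(W=1) = 40/891
Total weight = 1/99 + 40/891 = 49/891
P(W=0 | obs) = 1/99 / 49/891 = 9/49
P(W=1 | obs) = 40/891 / 49/891 = 40/49

P(W = 1 | obs) = 40/49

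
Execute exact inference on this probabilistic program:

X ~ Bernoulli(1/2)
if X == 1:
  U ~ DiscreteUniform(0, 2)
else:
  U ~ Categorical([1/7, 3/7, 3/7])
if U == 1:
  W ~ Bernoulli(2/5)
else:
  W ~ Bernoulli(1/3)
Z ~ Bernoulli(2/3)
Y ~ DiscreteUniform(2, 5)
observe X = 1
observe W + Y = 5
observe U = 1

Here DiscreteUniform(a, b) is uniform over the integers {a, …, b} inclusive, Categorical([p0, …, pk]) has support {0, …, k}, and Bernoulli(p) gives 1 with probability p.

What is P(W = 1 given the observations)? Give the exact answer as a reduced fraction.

P(W = 1 | obs) = 2/5

Enumerate traces; 4 have nonzero weight after conditioning:
  (X=1, U=1, W=0, Z=0, Y=5) weight 1/120
  (X=1, U=1, W=0, Z=1, Y=5) weight 1/60
  (X=1, U=1, W=1, Z=0, Y=4) weight 1/180
  (X=1, U=1, W=1, Z=1, Y=4) weight 1/90
Group by W:
  weight(W=0) = 1/40
  weight(W=1) = 1/60
Total weight = 1/40 + 1/60 = 1/24
P(W=0 | obs) = 1/40 / 1/24 = 3/5
P(W=1 | obs) = 1/60 / 1/24 = 2/5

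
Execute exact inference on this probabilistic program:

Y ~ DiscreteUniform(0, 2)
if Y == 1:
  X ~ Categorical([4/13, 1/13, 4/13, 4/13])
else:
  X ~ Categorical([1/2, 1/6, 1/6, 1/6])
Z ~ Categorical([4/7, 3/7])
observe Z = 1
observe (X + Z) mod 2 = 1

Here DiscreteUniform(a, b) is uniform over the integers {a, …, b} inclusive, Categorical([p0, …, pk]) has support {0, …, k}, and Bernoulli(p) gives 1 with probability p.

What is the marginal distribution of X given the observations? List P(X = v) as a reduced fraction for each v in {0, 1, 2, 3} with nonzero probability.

P(X=0) = 51/76, P(X=2) = 25/76

Enumerate traces; 6 have nonzero weight after conditioning:
  (Y=0, X=0, Z=1) weight 1/14
  (Y=0, X=2, Z=1) weight 1/42
  (Y=1, X=0, Z=1) weight 4/91
  (Y=1, X=2, Z=1) weight 4/91
  (Y=2, X=0, Z=1) weight 1/14
  (Y=2, X=2, Z=1) weight 1/42
Group by X:
  weight(X=0) = 17/91
  weight(X=2) = 25/273
Total weight = 17/91 + 25/273 = 76/273
P(X=0 | obs) = 17/91 / 76/273 = 51/76
P(X=2 | obs) = 25/273 / 76/273 = 25/76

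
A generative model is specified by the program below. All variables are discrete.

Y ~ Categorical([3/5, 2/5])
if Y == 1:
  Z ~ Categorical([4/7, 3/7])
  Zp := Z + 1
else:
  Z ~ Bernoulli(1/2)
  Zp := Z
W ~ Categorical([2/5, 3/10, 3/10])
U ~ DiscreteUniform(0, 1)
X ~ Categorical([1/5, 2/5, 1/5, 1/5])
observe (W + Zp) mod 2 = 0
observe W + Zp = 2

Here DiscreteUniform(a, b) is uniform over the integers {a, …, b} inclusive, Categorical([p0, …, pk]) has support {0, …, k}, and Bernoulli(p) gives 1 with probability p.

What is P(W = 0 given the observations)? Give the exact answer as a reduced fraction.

Enumerate traces; 32 have nonzero weight after conditioning:
  (Y=0, Z=0, W=2, U=0, X=0) weight 9/1000
  (Y=0, Z=0, W=2, U=0, X=1) weight 9/500
  (Y=0, Z=0, W=2, U=0, X=2) weight 9/1000
  (Y=0, Z=0, W=2, U=0, X=3) weight 9/1000
  (Y=0, Z=0, W=2, U=1, X=0) weight 9/1000
  (Y=0, Z=0, W=2, U=1, X=1) weight 9/500
  (Y=0, Z=0, W=2, U=1, X=2) weight 9/1000
  (Y=0, Z=0, W=2, U=1, X=3) weight 9/1000
  (Y=0, Z=1, W=1, U=0, X=0) weight 9/1000
  (Y=1, Z=1, W=0, U=0, X=0) weight 6/875
  … 22 more
Group by W:
  weight(W=0) = 12/175
  weight(W=1) = 111/700
  weight(W=2) = 9/100
Total weight = 12/175 + 111/700 + 9/100 = 111/350
P(W=0 | obs) = 12/175 / 111/350 = 8/37
P(W=1 | obs) = 111/700 / 111/350 = 1/2
P(W=2 | obs) = 9/100 / 111/350 = 21/74

P(W = 0 | obs) = 8/37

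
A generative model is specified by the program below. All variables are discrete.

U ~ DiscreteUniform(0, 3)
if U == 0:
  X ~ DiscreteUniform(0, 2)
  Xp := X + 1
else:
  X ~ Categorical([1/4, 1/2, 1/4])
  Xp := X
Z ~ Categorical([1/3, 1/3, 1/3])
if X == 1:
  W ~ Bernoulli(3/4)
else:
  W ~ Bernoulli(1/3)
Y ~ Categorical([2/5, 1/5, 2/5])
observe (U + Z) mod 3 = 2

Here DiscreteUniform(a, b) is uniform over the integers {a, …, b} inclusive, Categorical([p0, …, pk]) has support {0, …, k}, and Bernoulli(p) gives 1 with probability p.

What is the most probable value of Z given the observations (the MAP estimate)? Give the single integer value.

argmax_v P(Z = v | obs) = 2

Enumerate traces; 72 have nonzero weight after conditioning:
  (U=0, X=0, Z=2, W=0, Y=0) weight 1/135
  (U=0, X=0, Z=2, W=0, Y=1) weight 1/270
  (U=0, X=0, Z=2, W=0, Y=2) weight 1/135
  (U=0, X=0, Z=2, W=1, Y=0) weight 1/270
  (U=0, X=0, Z=2, W=1, Y=1) weight 1/540
  (U=0, X=0, Z=2, W=1, Y=2) weight 1/270
  (U=0, X=1, Z=2, W=0, Y=0) weight 1/360
  (U=0, X=1, Z=2, W=0, Y=1) weight 1/720
  (U=1, X=0, Z=1, W=0, Y=0) weight 1/180
  (U=2, X=0, Z=0, W=0, Y=0) weight 1/180
  … 62 more
Group by Z:
  weight(Z=0) = 1/12
  weight(Z=1) = 1/12
  weight(Z=2) = 1/6
Total weight = 1/12 + 1/12 + 1/6 = 1/3
P(Z=0 | obs) = 1/12 / 1/3 = 1/4
P(Z=1 | obs) = 1/12 / 1/3 = 1/4
P(Z=2 | obs) = 1/6 / 1/3 = 1/2
argmax = 2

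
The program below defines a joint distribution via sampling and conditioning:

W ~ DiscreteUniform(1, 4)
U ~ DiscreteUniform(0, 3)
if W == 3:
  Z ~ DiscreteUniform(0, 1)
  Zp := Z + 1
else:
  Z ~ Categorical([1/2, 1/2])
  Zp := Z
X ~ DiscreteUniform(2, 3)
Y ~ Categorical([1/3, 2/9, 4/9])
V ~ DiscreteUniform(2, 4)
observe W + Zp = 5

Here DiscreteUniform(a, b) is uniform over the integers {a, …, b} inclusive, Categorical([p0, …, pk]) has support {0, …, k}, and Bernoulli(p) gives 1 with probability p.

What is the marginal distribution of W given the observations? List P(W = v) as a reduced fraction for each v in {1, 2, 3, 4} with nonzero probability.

Enumerate traces; 144 have nonzero weight after conditioning:
  (W=3, U=0, Z=1, X=2, Y=0, V=2) weight 1/576
  (W=3, U=0, Z=1, X=2, Y=0, V=3) weight 1/576
  (W=3, U=0, Z=1, X=2, Y=0, V=4) weight 1/576
  (W=3, U=0, Z=1, X=2, Y=1, V=2) weight 1/864
  (W=3, U=0, Z=1, X=2, Y=1, V=3) weight 1/864
  (W=3, U=0, Z=1, X=2, Y=1, V=4) weight 1/864
  (W=3, U=0, Z=1, X=2, Y=2, V=2) weight 1/432
  (W=3, U=0, Z=1, X=2, Y=2, V=3) weight 1/432
  (W=4, U=0, Z=1, X=2, Y=0, V=2) weight 1/576
  … 135 more
Group by W:
  weight(W=3) = 1/8
  weight(W=4) = 1/8
Total weight = 1/8 + 1/8 = 1/4
P(W=3 | obs) = 1/8 / 1/4 = 1/2
P(W=4 | obs) = 1/8 / 1/4 = 1/2

P(W=3) = 1/2, P(W=4) = 1/2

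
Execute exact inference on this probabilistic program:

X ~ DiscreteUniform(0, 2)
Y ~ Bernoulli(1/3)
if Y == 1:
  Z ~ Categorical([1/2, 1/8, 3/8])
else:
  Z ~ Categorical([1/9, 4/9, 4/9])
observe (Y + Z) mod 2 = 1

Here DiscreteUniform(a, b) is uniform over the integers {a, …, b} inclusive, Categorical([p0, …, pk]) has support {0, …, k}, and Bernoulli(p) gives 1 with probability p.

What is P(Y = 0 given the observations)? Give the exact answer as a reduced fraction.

P(Y = 0 | obs) = 64/127

Enumerate traces; 9 have nonzero weight after conditioning:
  (X=0, Y=0, Z=1) weight 8/81
  (X=0, Y=1, Z=0) weight 1/18
  (X=0, Y=1, Z=2) weight 1/24
  (X=1, Y=0, Z=1) weight 8/81
  (X=1, Y=1, Z=0) weight 1/18
  (X=1, Y=1, Z=2) weight 1/24
  (X=2, Y=0, Z=1) weight 8/81
  (X=2, Y=1, Z=0) weight 1/18
  … 1 more
Group by Y:
  weight(Y=0) = 8/27
  weight(Y=1) = 7/24
Total weight = 8/27 + 7/24 = 127/216
P(Y=0 | obs) = 8/27 / 127/216 = 64/127
P(Y=1 | obs) = 7/24 / 127/216 = 63/127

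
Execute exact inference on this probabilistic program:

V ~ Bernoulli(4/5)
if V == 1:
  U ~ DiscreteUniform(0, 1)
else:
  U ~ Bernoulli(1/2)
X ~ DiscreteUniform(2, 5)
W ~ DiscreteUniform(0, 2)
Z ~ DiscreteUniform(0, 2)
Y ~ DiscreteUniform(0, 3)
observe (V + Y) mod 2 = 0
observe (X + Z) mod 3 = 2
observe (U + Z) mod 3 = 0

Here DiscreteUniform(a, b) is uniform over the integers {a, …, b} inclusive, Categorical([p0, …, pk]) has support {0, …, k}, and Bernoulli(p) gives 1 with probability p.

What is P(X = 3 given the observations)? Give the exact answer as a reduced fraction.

P(X = 3 | obs) = 1/3

Enumerate traces; 36 have nonzero weight after conditioning:
  (V=0, U=0, X=2, W=0, Z=0, Y=0) weight 1/1440
  (V=0, U=0, X=2, W=0, Z=0, Y=2) weight 1/1440
  (V=0, U=0, X=2, W=1, Z=0, Y=0) weight 1/1440
  (V=0, U=0, X=2, W=1, Z=0, Y=2) weight 1/1440
  (V=0, U=0, X=2, W=2, Z=0, Y=0) weight 1/1440
  (V=0, U=0, X=2, W=2, Z=0, Y=2) weight 1/1440
  (V=0, U=0, X=5, W=0, Z=0, Y=0) weight 1/1440
  (V=0, U=0, X=5, W=0, Z=0, Y=2) weight 1/1440
  (V=0, U=1, X=3, W=0, Z=2, Y=0) weight 1/1440
  … 27 more
Group by X:
  weight(X=2) = 1/48
  weight(X=3) = 1/48
  weight(X=5) = 1/48
Total weight = 1/48 + 1/48 + 1/48 = 1/16
P(X=2 | obs) = 1/48 / 1/16 = 1/3
P(X=3 | obs) = 1/48 / 1/16 = 1/3
P(X=5 | obs) = 1/48 / 1/16 = 1/3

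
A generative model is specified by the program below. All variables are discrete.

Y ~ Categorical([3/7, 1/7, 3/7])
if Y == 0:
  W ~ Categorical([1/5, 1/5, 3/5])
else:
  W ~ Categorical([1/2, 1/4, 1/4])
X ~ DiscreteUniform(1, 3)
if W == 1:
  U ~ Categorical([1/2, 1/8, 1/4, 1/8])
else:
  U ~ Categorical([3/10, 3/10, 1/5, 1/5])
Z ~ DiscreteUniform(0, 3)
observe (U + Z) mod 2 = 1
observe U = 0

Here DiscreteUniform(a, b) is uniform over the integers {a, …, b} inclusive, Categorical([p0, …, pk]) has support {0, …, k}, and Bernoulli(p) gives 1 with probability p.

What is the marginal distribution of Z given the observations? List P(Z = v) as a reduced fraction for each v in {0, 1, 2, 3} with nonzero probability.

Enumerate traces; 54 have nonzero weight after conditioning:
  (Y=0, W=0, X=1, U=0, Z=1) weight 3/1400
  (Y=0, W=0, X=1, U=0, Z=3) weight 3/1400
  (Y=0, W=0, X=2, U=0, Z=1) weight 3/1400
  (Y=0, W=0, X=2, U=0, Z=3) weight 3/1400
  (Y=0, W=0, X=3, U=0, Z=1) weight 3/1400
  (Y=0, W=0, X=3, U=0, Z=3) weight 3/1400
  (Y=0, W=1, X=1, U=0, Z=1) weight 1/280
  (Y=0, W=1, X=1, U=0, Z=3) weight 1/280
  … 46 more
Group by Z:
  weight(Z=1) = 121/1400
  weight(Z=3) = 121/1400
Total weight = 121/1400 + 121/1400 = 121/700
P(Z=1 | obs) = 121/1400 / 121/700 = 1/2
P(Z=3 | obs) = 121/1400 / 121/700 = 1/2

P(Z=1) = 1/2, P(Z=3) = 1/2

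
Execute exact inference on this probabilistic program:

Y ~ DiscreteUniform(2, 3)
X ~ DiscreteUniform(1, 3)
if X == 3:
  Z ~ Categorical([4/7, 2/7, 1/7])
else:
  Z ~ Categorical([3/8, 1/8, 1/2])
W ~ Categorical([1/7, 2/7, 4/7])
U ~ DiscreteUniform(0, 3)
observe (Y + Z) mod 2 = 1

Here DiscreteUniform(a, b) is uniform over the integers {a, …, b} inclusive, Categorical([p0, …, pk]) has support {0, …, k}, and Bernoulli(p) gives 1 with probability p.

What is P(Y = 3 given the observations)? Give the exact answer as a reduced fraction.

Enumerate traces; 108 have nonzero weight after conditioning:
  (Y=2, X=1, Z=1, W=0, U=0) weight 1/1344
  (Y=2, X=1, Z=1, W=0, U=1) weight 1/1344
  (Y=2, X=1, Z=1, W=0, U=2) weight 1/1344
  (Y=2, X=1, Z=1, W=0, U=3) weight 1/1344
  (Y=2, X=1, Z=1, W=1, U=0) weight 1/672
  (Y=2, X=1, Z=1, W=1, U=1) weight 1/672
  (Y=2, X=1, Z=1, W=1, U=2) weight 1/672
  (Y=2, X=1, Z=1, W=1, U=3) weight 1/672
  (Y=3, X=1, Z=0, W=0, U=0) weight 1/448
  … 99 more
Group by Y:
  weight(Y=2) = 5/56
  weight(Y=3) = 23/56
Total weight = 5/56 + 23/56 = 1/2
P(Y=2 | obs) = 5/56 / 1/2 = 5/28
P(Y=3 | obs) = 23/56 / 1/2 = 23/28

P(Y = 3 | obs) = 23/28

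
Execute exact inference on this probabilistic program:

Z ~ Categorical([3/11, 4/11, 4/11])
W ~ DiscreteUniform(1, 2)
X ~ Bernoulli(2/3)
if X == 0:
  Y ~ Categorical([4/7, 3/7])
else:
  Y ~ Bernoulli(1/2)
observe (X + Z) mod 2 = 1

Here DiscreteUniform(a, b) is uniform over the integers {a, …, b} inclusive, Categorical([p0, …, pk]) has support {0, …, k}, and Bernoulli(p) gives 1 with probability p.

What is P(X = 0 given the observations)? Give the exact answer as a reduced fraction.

Enumerate traces; 12 have nonzero weight after conditioning:
  (Z=0, W=1, X=1, Y=0) weight 1/22
  (Z=0, W=1, X=1, Y=1) weight 1/22
  (Z=0, W=2, X=1, Y=0) weight 1/22
  (Z=0, W=2, X=1, Y=1) weight 1/22
  (Z=1, W=1, X=0, Y=0) weight 8/231
  (Z=1, W=1, X=0, Y=1) weight 2/77
  (Z=1, W=2, X=0, Y=0) weight 8/231
  (Z=1, W=2, X=0, Y=1) weight 2/77
  … 4 more
Group by X:
  weight(X=0) = 4/33
  weight(X=1) = 14/33
Total weight = 4/33 + 14/33 = 6/11
P(X=0 | obs) = 4/33 / 6/11 = 2/9
P(X=1 | obs) = 14/33 / 6/11 = 7/9

P(X = 0 | obs) = 2/9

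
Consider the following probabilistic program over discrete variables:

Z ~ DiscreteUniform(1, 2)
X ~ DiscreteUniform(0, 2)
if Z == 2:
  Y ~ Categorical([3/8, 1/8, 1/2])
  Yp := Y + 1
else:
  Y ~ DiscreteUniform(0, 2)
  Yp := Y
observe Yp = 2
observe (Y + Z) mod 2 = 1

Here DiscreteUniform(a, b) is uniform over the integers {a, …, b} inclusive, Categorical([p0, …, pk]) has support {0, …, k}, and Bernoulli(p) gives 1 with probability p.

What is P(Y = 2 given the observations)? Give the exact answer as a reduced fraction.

P(Y = 2 | obs) = 8/11

Enumerate traces; 6 have nonzero weight after conditioning:
  (Z=1, X=0, Y=2) weight 1/18
  (Z=1, X=1, Y=2) weight 1/18
  (Z=1, X=2, Y=2) weight 1/18
  (Z=2, X=0, Y=1) weight 1/48
  (Z=2, X=1, Y=1) weight 1/48
  (Z=2, X=2, Y=1) weight 1/48
Group by Y:
  weight(Y=1) = 1/16
  weight(Y=2) = 1/6
Total weight = 1/16 + 1/6 = 11/48
P(Y=1 | obs) = 1/16 / 11/48 = 3/11
P(Y=2 | obs) = 1/6 / 11/48 = 8/11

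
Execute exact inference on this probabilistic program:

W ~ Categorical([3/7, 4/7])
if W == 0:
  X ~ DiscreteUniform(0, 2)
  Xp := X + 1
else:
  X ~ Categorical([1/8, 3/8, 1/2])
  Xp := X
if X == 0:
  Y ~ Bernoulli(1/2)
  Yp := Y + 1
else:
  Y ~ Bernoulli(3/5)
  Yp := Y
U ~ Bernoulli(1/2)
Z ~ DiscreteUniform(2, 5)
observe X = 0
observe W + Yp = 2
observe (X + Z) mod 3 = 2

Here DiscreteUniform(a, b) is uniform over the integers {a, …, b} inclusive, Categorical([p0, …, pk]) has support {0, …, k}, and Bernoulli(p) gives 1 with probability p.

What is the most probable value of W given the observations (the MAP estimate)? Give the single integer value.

Enumerate traces; 8 have nonzero weight after conditioning:
  (W=0, X=0, Y=1, U=0, Z=2) weight 1/112
  (W=0, X=0, Y=1, U=0, Z=5) weight 1/112
  (W=0, X=0, Y=1, U=1, Z=2) weight 1/112
  (W=0, X=0, Y=1, U=1, Z=5) weight 1/112
  (W=1, X=0, Y=0, U=0, Z=2) weight 1/224
  (W=1, X=0, Y=0, U=0, Z=5) weight 1/224
  (W=1, X=0, Y=0, U=1, Z=2) weight 1/224
  (W=1, X=0, Y=0, U=1, Z=5) weight 1/224
Group by W:
  weight(W=0) = 1/28
  weight(W=1) = 1/56
Total weight = 1/28 + 1/56 = 3/56
P(W=0 | obs) = 1/28 / 3/56 = 2/3
P(W=1 | obs) = 1/56 / 3/56 = 1/3
argmax = 0

argmax_v P(W = v | obs) = 0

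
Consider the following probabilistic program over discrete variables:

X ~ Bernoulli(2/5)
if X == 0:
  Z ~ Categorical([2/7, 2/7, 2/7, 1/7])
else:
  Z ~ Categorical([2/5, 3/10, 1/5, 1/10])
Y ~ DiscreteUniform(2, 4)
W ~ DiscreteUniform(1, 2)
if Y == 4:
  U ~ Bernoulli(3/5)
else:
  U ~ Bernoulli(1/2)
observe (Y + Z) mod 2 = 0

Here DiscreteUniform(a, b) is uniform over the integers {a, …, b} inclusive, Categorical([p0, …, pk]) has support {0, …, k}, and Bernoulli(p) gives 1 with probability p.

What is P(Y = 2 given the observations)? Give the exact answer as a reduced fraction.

Enumerate traces; 48 have nonzero weight after conditioning:
  (X=0, Z=0, Y=2, W=1, U=0) weight 1/70
  (X=0, Z=0, Y=2, W=1, U=1) weight 1/70
  (X=0, Z=0, Y=2, W=2, U=0) weight 1/70
  (X=0, Z=0, Y=2, W=2, U=1) weight 1/70
  (X=0, Z=0, Y=4, W=1, U=0) weight 2/175
  (X=0, Z=0, Y=4, W=1, U=1) weight 3/175
  (X=0, Z=0, Y=4, W=2, U=0) weight 2/175
  (X=0, Z=0, Y=4, W=2, U=1) weight 3/175
  (X=0, Z=1, Y=3, W=1, U=0) weight 1/70
  … 39 more
Group by Y:
  weight(Y=2) = 34/175
  weight(Y=3) = 73/525
  weight(Y=4) = 34/175
Total weight = 34/175 + 73/525 + 34/175 = 277/525
P(Y=2 | obs) = 34/175 / 277/525 = 102/277
P(Y=3 | obs) = 73/525 / 277/525 = 73/277
P(Y=4 | obs) = 34/175 / 277/525 = 102/277

P(Y = 2 | obs) = 102/277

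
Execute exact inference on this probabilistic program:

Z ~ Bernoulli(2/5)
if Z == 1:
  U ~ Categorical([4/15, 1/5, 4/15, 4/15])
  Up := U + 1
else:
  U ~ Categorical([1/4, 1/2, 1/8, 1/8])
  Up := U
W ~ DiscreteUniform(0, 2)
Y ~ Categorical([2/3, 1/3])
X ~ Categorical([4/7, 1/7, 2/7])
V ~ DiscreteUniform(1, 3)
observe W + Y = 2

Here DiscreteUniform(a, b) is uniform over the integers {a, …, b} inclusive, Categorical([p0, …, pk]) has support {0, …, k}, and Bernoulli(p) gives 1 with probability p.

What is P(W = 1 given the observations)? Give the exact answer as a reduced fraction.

Enumerate traces; 144 have nonzero weight after conditioning:
  (Z=0, U=0, W=1, Y=1, X=0, V=1) weight 1/315
  (Z=0, U=0, W=1, Y=1, X=0, V=2) weight 1/315
  (Z=0, U=0, W=1, Y=1, X=0, V=3) weight 1/315
  (Z=0, U=0, W=1, Y=1, X=1, V=1) weight 1/1260
  (Z=0, U=0, W=1, Y=1, X=1, V=2) weight 1/1260
  (Z=0, U=0, W=1, Y=1, X=1, V=3) weight 1/1260
  (Z=0, U=0, W=1, Y=1, X=2, V=1) weight 1/630
  (Z=0, U=0, W=1, Y=1, X=2, V=2) weight 1/630
  (Z=0, U=0, W=2, Y=0, X=0, V=1) weight 2/315
  … 135 more
Group by W:
  weight(W=1) = 1/9
  weight(W=2) = 2/9
Total weight = 1/9 + 2/9 = 1/3
P(W=1 | obs) = 1/9 / 1/3 = 1/3
P(W=2 | obs) = 2/9 / 1/3 = 2/3

P(W = 1 | obs) = 1/3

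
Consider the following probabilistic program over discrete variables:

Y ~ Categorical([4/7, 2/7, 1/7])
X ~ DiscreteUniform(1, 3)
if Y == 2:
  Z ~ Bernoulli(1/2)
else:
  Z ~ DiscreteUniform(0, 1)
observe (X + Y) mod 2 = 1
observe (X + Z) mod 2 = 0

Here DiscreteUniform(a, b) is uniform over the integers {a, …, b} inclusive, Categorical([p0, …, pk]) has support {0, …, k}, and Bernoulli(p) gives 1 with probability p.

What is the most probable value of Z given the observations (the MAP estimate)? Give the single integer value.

Enumerate traces; 5 have nonzero weight after conditioning:
  (Y=0, X=1, Z=1) weight 2/21
  (Y=0, X=3, Z=1) weight 2/21
  (Y=1, X=2, Z=0) weight 1/21
  (Y=2, X=1, Z=1) weight 1/42
  (Y=2, X=3, Z=1) weight 1/42
Group by Z:
  weight(Z=0) = 1/21
  weight(Z=1) = 5/21
Total weight = 1/21 + 5/21 = 2/7
P(Z=0 | obs) = 1/21 / 2/7 = 1/6
P(Z=1 | obs) = 5/21 / 2/7 = 5/6
argmax = 1

argmax_v P(Z = v | obs) = 1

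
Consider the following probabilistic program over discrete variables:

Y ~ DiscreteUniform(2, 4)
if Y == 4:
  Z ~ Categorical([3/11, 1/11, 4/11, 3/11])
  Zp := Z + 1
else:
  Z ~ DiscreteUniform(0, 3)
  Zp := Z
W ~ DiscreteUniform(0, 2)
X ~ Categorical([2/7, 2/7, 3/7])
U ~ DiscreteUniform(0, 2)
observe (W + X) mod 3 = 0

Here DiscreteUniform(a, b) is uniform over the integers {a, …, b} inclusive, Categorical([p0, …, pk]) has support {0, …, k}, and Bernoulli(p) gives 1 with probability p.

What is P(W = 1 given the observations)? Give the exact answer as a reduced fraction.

P(W = 1 | obs) = 3/7

Enumerate traces; 108 have nonzero weight after conditioning:
  (Y=2, Z=0, W=0, X=0, U=0) weight 1/378
  (Y=2, Z=0, W=0, X=0, U=1) weight 1/378
  (Y=2, Z=0, W=0, X=0, U=2) weight 1/378
  (Y=2, Z=0, W=1, X=2, U=0) weight 1/252
  (Y=2, Z=0, W=1, X=2, U=1) weight 1/252
  (Y=2, Z=0, W=1, X=2, U=2) weight 1/252
  (Y=2, Z=0, W=2, X=1, U=0) weight 1/378
  (Y=2, Z=0, W=2, X=1, U=1) weight 1/378
  … 100 more
Group by W:
  weight(W=0) = 2/21
  weight(W=1) = 1/7
  weight(W=2) = 2/21
Total weight = 2/21 + 1/7 + 2/21 = 1/3
P(W=0 | obs) = 2/21 / 1/3 = 2/7
P(W=1 | obs) = 1/7 / 1/3 = 3/7
P(W=2 | obs) = 2/21 / 1/3 = 2/7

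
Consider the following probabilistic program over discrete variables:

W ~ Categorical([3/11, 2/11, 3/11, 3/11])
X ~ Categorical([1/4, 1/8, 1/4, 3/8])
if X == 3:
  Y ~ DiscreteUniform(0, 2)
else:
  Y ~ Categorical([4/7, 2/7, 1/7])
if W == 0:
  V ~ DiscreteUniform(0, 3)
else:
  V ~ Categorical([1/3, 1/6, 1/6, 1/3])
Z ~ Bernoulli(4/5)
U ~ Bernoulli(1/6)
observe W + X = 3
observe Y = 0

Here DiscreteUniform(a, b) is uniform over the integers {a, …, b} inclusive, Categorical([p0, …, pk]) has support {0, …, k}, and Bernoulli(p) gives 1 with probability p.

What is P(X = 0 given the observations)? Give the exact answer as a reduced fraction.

Enumerate traces; 64 have nonzero weight after conditioning:
  (W=0, X=3, Y=0, V=0, Z=0, U=0) weight 1/704
  (W=0, X=3, Y=0, V=0, Z=0, U=1) weight 1/3520
  (W=0, X=3, Y=0, V=0, Z=1, U=0) weight 1/176
  (W=0, X=3, Y=0, V=0, Z=1, U=1) weight 1/880
  (W=0, X=3, Y=0, V=1, Z=0, U=0) weight 1/704
  (W=0, X=3, Y=0, V=1, Z=0, U=1) weight 1/3520
  (W=0, X=3, Y=0, V=1, Z=1, U=0) weight 1/176
  (W=0, X=3, Y=0, V=1, Z=1, U=1) weight 1/880
  (W=1, X=2, Y=0, V=0, Z=0, U=0) weight 1/693
  (W=2, X=1, Y=0, V=0, Z=0, U=0) weight 1/924
  … 54 more
Group by X:
  weight(X=0) = 3/77
  weight(X=1) = 3/154
  weight(X=2) = 2/77
  weight(X=3) = 3/88
Total weight = 3/77 + 3/154 + 2/77 + 3/88 = 73/616
P(X=0 | obs) = 3/77 / 73/616 = 24/73
P(X=1 | obs) = 3/154 / 73/616 = 12/73
P(X=2 | obs) = 2/77 / 73/616 = 16/73
P(X=3 | obs) = 3/88 / 73/616 = 21/73

P(X = 0 | obs) = 24/73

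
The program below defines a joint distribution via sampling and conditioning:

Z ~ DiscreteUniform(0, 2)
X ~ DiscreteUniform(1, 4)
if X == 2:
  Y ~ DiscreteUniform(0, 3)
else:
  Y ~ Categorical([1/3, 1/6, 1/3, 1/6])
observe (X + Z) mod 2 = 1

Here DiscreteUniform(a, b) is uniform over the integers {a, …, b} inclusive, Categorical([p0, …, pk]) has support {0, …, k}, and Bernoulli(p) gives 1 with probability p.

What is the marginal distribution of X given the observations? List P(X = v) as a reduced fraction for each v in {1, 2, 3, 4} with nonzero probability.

Enumerate traces; 24 have nonzero weight after conditioning:
  (Z=0, X=1, Y=0) weight 1/36
  (Z=0, X=1, Y=1) weight 1/72
  (Z=0, X=1, Y=2) weight 1/36
  (Z=0, X=1, Y=3) weight 1/72
  (Z=0, X=3, Y=0) weight 1/36
  (Z=0, X=3, Y=1) weight 1/72
  (Z=0, X=3, Y=2) weight 1/36
  (Z=0, X=3, Y=3) weight 1/72
  (Z=1, X=2, Y=0) weight 1/48
  (Z=1, X=4, Y=0) weight 1/36
  … 14 more
Group by X:
  weight(X=1) = 1/6
  weight(X=2) = 1/12
  weight(X=3) = 1/6
  weight(X=4) = 1/12
Total weight = 1/6 + 1/12 + 1/6 + 1/12 = 1/2
P(X=1 | obs) = 1/6 / 1/2 = 1/3
P(X=2 | obs) = 1/12 / 1/2 = 1/6
P(X=3 | obs) = 1/6 / 1/2 = 1/3
P(X=4 | obs) = 1/12 / 1/2 = 1/6

P(X=1) = 1/3, P(X=2) = 1/6, P(X=3) = 1/3, P(X=4) = 1/6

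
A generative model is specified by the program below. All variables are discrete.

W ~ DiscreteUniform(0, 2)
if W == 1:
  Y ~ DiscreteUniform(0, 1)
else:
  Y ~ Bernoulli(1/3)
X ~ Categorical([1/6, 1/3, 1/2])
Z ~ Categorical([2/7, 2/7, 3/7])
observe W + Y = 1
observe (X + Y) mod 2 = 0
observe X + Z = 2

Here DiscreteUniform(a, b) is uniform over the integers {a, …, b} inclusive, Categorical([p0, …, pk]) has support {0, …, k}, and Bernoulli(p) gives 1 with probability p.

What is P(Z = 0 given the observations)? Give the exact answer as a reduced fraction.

P(Z = 0 | obs) = 18/35

Enumerate traces; 3 have nonzero weight after conditioning:
  (W=0, Y=1, X=1, Z=1) weight 2/189
  (W=1, Y=0, X=0, Z=2) weight 1/84
  (W=1, Y=0, X=2, Z=0) weight 1/42
Group by Z:
  weight(Z=0) = 1/42
  weight(Z=1) = 2/189
  weight(Z=2) = 1/84
Total weight = 1/42 + 2/189 + 1/84 = 5/108
P(Z=0 | obs) = 1/42 / 5/108 = 18/35
P(Z=1 | obs) = 2/189 / 5/108 = 8/35
P(Z=2 | obs) = 1/84 / 5/108 = 9/35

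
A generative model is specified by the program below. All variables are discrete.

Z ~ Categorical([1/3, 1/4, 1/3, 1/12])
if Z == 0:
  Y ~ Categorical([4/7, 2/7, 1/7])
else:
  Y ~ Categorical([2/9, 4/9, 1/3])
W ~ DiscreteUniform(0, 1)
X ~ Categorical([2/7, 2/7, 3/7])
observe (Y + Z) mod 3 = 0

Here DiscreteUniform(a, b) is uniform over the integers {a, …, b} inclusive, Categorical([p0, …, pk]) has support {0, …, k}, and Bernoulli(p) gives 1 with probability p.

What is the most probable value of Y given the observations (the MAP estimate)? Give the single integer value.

Enumerate traces; 24 have nonzero weight after conditioning:
  (Z=0, Y=0, W=0, X=0) weight 4/147
  (Z=0, Y=0, W=0, X=1) weight 4/147
  (Z=0, Y=0, W=0, X=2) weight 2/49
  (Z=0, Y=0, W=1, X=0) weight 4/147
  (Z=0, Y=0, W=1, X=1) weight 4/147
  (Z=0, Y=0, W=1, X=2) weight 2/49
  (Z=1, Y=2, W=0, X=0) weight 1/84
  (Z=1, Y=2, W=0, X=1) weight 1/84
  (Z=2, Y=1, W=0, X=0) weight 4/189
  … 15 more
Group by Y:
  weight(Y=0) = 79/378
  weight(Y=1) = 4/27
  weight(Y=2) = 1/12
Total weight = 79/378 + 4/27 + 1/12 = 37/84
P(Y=0 | obs) = 79/378 / 37/84 = 158/333
P(Y=1 | obs) = 4/27 / 37/84 = 112/333
P(Y=2 | obs) = 1/12 / 37/84 = 7/37
argmax = 0

argmax_v P(Y = v | obs) = 0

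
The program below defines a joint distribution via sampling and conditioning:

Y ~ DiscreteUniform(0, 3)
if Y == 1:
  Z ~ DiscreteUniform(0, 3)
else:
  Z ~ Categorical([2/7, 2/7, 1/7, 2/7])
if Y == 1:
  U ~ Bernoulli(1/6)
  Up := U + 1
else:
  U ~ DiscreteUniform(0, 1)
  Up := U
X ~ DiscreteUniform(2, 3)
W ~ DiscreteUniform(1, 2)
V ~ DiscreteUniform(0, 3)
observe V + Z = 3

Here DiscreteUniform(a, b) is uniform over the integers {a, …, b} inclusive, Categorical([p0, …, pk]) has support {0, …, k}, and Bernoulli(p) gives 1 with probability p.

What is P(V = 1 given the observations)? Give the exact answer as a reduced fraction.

Enumerate traces; 128 have nonzero weight after conditioning:
  (Y=0, Z=0, U=0, X=2, W=1, V=3) weight 1/448
  (Y=0, Z=0, U=0, X=2, W=2, V=3) weight 1/448
  (Y=0, Z=0, U=0, X=3, W=1, V=3) weight 1/448
  (Y=0, Z=0, U=0, X=3, W=2, V=3) weight 1/448
  (Y=0, Z=0, U=1, X=2, W=1, V=3) weight 1/448
  (Y=0, Z=0, U=1, X=2, W=2, V=3) weight 1/448
  (Y=0, Z=0, U=1, X=3, W=1, V=3) weight 1/448
  (Y=0, Z=0, U=1, X=3, W=2, V=3) weight 1/448
  (Y=0, Z=1, U=0, X=2, W=1, V=2) weight 1/448
  (Y=0, Z=2, U=0, X=2, W=1, V=1) weight 1/896
  … 118 more
Group by V:
  weight(V=0) = 31/448
  weight(V=1) = 19/448
  weight(V=2) = 31/448
  weight(V=3) = 31/448
Total weight = 31/448 + 19/448 + 31/448 + 31/448 = 1/4
P(V=0 | obs) = 31/448 / 1/4 = 31/112
P(V=1 | obs) = 19/448 / 1/4 = 19/112
P(V=2 | obs) = 31/448 / 1/4 = 31/112
P(V=3 | obs) = 31/448 / 1/4 = 31/112

P(V = 1 | obs) = 19/112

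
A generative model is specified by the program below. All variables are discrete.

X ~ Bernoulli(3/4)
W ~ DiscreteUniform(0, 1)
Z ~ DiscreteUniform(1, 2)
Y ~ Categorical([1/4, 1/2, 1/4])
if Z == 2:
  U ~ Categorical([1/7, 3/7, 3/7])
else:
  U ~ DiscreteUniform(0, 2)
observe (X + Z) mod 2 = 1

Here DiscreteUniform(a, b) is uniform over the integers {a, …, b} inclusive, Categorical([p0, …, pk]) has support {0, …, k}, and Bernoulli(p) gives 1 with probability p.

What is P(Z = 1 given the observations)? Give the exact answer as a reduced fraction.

Enumerate traces; 36 have nonzero weight after conditioning:
  (X=0, W=0, Z=1, Y=0, U=0) weight 1/192
  (X=0, W=0, Z=1, Y=0, U=1) weight 1/192
  (X=0, W=0, Z=1, Y=0, U=2) weight 1/192
  (X=0, W=0, Z=1, Y=1, U=0) weight 1/96
  (X=0, W=0, Z=1, Y=1, U=1) weight 1/96
  (X=0, W=0, Z=1, Y=1, U=2) weight 1/96
  (X=0, W=0, Z=1, Y=2, U=0) weight 1/192
  (X=0, W=0, Z=1, Y=2, U=1) weight 1/192
  (X=1, W=0, Z=2, Y=0, U=0) weight 3/448
  … 27 more
Group by Z:
  weight(Z=1) = 1/8
  weight(Z=2) = 3/8
Total weight = 1/8 + 3/8 = 1/2
P(Z=1 | obs) = 1/8 / 1/2 = 1/4
P(Z=2 | obs) = 3/8 / 1/2 = 3/4

P(Z = 1 | obs) = 1/4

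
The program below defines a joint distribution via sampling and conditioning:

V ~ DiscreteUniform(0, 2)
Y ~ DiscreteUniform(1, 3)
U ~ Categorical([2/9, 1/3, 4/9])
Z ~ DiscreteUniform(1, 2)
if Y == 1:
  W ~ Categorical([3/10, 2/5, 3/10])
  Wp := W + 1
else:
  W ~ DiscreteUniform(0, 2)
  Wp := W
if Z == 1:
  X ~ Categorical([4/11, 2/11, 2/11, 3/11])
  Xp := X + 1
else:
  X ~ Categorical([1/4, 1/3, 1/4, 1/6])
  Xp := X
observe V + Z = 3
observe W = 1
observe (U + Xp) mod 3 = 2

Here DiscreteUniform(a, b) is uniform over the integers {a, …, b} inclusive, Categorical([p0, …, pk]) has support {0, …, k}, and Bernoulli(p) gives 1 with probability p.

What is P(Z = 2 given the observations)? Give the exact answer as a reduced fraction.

P(Z = 2 | obs) = 19/37

Enumerate traces; 24 have nonzero weight after conditioning:
  (V=1, Y=1, U=0, Z=2, W=1, X=2) weight 1/810
  (V=1, Y=1, U=1, Z=2, W=1, X=1) weight 1/405
  (V=1, Y=1, U=2, Z=2, W=1, X=0) weight 1/405
  (V=1, Y=1, U=2, Z=2, W=1, X=3) weight 2/1215
  (V=1, Y=2, U=0, Z=2, W=1, X=2) weight 1/972
  (V=1, Y=2, U=1, Z=2, W=1, X=1) weight 1/486
  (V=1, Y=2, U=2, Z=2, W=1, X=0) weight 1/486
  (V=1, Y=2, U=2, Z=2, W=1, X=3) weight 1/729
  (V=2, Y=1, U=0, Z=1, W=1, X=1) weight 4/4455
  … 15 more
Group by Z:
  weight(Z=1) = 8/405
  weight(Z=2) = 76/3645
Total weight = 8/405 + 76/3645 = 148/3645
P(Z=1 | obs) = 8/405 / 148/3645 = 18/37
P(Z=2 | obs) = 76/3645 / 148/3645 = 19/37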